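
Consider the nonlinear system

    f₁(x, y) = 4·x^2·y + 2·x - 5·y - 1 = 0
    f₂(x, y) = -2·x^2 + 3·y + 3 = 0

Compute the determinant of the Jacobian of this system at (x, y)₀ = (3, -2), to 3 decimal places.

234.000

J = [[8·x·y + 2, 4·x^2 - 5], [-4·x, 3]].
At the point, J = [[-46.000, 31.000], [-12.000, 3.000]].
det J = 234.000.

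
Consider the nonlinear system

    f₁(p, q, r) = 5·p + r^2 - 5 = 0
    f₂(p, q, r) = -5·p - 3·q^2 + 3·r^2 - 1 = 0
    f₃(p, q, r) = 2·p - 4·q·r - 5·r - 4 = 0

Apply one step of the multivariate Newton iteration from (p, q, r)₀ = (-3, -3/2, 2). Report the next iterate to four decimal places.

At (-3, -3/2, 2): F = (-16.0000, 19.2500, -8.0000).
Jacobian J = [[5, 0, 2·r], [-5, -6·q, 6·r], [2, -4·r, -4·q - 5]].
At the point, J = [[5.0000, 0.0000, 4.0000], [-5.0000, 9.0000, 12.0000], [2.0000, -8.0000, 1.0000]] (det J = 613.0000).
Solving J·Δ = −F gives Δ = (3.2757, -0.1929, -0.0946).
Then the next iterate is (p, q, r)₁ = (0.2757, -1.6929, 1.9054).

(0.2757, -1.6929, 1.9054)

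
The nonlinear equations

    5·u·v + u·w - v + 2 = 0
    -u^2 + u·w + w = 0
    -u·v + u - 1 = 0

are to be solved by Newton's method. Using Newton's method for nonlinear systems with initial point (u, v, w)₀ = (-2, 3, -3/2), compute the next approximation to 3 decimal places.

At (-2, 3, -3/2): F = (-28.000, -2.500, 3.000).
Jacobian J = [[5·v + w, 5·u - 1, u], [-2·u + w, 0, u + 1], [-v + 1, -u, 0]].
At the point, J = [[13.500, -11.000, -2.000], [2.500, 0.000, -1.000], [-2.000, 2.000, 0.000]] (det J = -5.000).
Solving J·Δ = −F gives Δ = (-2.600, -4.100, -9.000).
Then the next iterate is (u, v, w)₁ = (-4.600, -1.100, -10.500).

(-4.600, -1.100, -10.500)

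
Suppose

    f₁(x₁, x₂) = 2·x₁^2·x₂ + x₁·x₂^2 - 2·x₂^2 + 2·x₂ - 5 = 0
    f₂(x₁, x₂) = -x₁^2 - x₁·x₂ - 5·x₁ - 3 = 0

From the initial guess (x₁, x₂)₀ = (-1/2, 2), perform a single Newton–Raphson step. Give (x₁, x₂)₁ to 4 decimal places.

At (-1/2, 2): F = (-10.0000, 0.2500).
Jacobian J = [[4·x₁·x₂ + x₂^2, 2·x₁^2 + 2·x₁·x₂ - 4·x₂ + 2], [-2·x₁ - x₂ - 5, -x₁]].
At the point, J = [[0.0000, -7.5000], [-6.0000, 0.5000]] (det J = -45.0000).
Solving J·Δ = −F gives Δ = (-0.0694, -1.3333).
Then the next iterate is (x₁, x₂)₁ = (-0.5694, 0.6667).

(-0.5694, 0.6667)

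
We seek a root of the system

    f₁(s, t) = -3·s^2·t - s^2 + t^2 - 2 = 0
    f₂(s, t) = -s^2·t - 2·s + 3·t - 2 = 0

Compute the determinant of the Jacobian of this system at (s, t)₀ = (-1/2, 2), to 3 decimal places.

19.250

J = [[-6·s·t - 2·s, -3·s^2 + 2·t], [-2·s·t - 2, -s^2 + 3]].
At the point, J = [[7.000, 3.250], [0.000, 2.750]].
det J = 19.250.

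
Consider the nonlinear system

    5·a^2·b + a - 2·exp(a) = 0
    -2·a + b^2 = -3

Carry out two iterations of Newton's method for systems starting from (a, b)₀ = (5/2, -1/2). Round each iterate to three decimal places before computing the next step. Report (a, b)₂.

At (5/2, -1/2): F = (-37.48999, -1.750).
Jacobian J = [[10·a·b - 2·exp(a) + 1, 5·a^2], [-2, 2·b]].
At the point, J = [[-35.86499, 31.250], [-2.000, -1.000]] (det J = 98.36499).
Solving J·Δ = −F gives Δ = (-0.937, 0.124).
Then the next iterate is (a, b)₁ = (1.563, -0.376).
Round to (1.563, -0.376) and repeat: F = (-12.57602, 0.01538), J = [[-14.42312, 12.21484], [-2.000, -0.752]].
Δ = (-0.263, 0.719), so (a, b)₂ = (1.300, 0.343).

(1.300, 0.343)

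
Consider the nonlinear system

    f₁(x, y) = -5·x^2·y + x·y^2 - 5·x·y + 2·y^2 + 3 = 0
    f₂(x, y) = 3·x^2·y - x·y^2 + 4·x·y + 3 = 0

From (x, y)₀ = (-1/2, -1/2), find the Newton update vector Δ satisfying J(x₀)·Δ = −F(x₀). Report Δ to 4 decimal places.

At (-1/2, -1/2): F = (2.7500, 3.7500).
Jacobian J = [[-10·x·y + y^2 - 5·y, -5·x^2 + 2·x·y - 5·x + 4·y], [6·x·y - y^2 + 4·y, 3·x^2 - 2·x·y + 4·x]].
At the point, J = [[0.2500, -0.2500], [-0.7500, -1.7500]] (det J = -0.6250).
Solving J·Δ = −F gives Δ = (-6.2000, 4.8000).

(-6.2000, 4.8000)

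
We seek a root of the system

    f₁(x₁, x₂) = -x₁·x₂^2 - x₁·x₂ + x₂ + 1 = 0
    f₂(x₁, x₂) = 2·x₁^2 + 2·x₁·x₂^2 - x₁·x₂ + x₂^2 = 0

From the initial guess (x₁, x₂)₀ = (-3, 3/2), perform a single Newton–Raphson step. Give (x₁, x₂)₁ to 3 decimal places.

(-1.079, 0.997)

At (-3, 3/2): F = (13.750, 11.250).
Jacobian J = [[-x₂^2 - x₂, -2·x₁·x₂ - x₁ + 1], [4·x₁ + 2·x₂^2 - x₂, 4·x₁·x₂ - x₁ + 2·x₂]].
At the point, J = [[-3.750, 13.000], [-9.000, -12.000]] (det J = 162.000).
Solving J·Δ = −F gives Δ = (1.921, -0.503).
Then the next iterate is (x₁, x₂)₁ = (-1.079, 0.997).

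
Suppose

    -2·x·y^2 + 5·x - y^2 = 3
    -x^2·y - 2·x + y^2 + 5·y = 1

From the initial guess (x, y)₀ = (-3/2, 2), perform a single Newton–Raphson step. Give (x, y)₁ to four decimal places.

At (-3/2, 2): F = (-2.5000, 11.5000).
Jacobian J = [[-2·y^2 + 5, -4·x·y - 2·y], [-2·x·y - 2, -x^2 + 2·y + 5]].
At the point, J = [[-3.0000, 8.0000], [4.0000, 6.7500]] (det J = -52.2500).
Solving J·Δ = −F gives Δ = (-2.0837, -0.4689).
Then the next iterate is (x, y)₁ = (-3.5837, 1.5311).

(-3.5837, 1.5311)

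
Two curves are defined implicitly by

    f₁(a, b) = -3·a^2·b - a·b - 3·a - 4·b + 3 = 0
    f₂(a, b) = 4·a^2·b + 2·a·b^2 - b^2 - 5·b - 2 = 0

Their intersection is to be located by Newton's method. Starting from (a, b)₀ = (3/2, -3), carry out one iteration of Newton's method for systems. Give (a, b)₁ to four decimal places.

(0.9662, -1.2990)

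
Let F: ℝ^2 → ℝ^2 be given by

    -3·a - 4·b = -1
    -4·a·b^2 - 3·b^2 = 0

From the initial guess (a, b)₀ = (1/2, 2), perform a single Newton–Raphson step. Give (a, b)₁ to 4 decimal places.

(23.0000, -17.0000)

At (1/2, 2): F = (-8.5000, -20.0000).
Jacobian J = [[-3, -4], [-4·b^2, -8·a·b - 6·b]].
At the point, J = [[-3.0000, -4.0000], [-16.0000, -20.0000]] (det J = -4.0000).
Solving J·Δ = −F gives Δ = (22.5000, -19.0000).
Then the next iterate is (a, b)₁ = (23.0000, -17.0000).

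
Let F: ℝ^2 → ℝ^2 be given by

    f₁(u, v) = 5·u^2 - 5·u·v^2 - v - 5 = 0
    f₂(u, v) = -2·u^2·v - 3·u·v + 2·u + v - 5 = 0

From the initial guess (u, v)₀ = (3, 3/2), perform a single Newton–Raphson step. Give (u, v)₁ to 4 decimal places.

At (3, 3/2): F = (4.7500, -38.0000).
Jacobian J = [[10·u - 5·v^2, -10·u·v - 1], [-4·u·v - 3·v + 2, -2·u^2 - 3·u + 1]].
At the point, J = [[18.7500, -46.0000], [-20.5000, -26.0000]] (det J = -1430.5000).
Solving J·Δ = −F gives Δ = (-1.3083, -0.4300).
Then the next iterate is (u, v)₁ = (1.6917, 1.0700).

(1.6917, 1.0700)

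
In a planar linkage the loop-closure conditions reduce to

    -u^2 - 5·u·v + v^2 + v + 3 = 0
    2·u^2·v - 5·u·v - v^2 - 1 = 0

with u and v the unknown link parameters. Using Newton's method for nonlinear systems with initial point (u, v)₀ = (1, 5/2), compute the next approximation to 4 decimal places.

At (1, 5/2): F = (-1.7500, -14.7500).
Jacobian J = [[-2·u - 5·v, -5·u + 2·v + 1], [4·u·v - 5·v, 2·u^2 - 5·u - 2·v]].
At the point, J = [[-14.5000, 1.0000], [-2.5000, -8.0000]] (det J = 118.5000).
Solving J·Δ = −F gives Δ = (-0.2426, -1.7679).
Then the next iterate is (u, v)₁ = (0.7574, 0.7321).

(0.7574, 0.7321)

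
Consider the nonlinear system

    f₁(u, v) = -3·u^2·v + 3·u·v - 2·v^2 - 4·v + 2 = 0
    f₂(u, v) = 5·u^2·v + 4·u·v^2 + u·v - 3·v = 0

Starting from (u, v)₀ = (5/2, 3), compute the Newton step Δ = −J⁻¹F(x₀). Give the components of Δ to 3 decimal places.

(-3.972, 2.981)

At (5/2, 3): F = (-61.750, 182.250).
Jacobian J = [[-6·u·v + 3·v, -3·u^2 + 3·u - 4·v - 4], [10·u·v + 4·v^2 + v, 5·u^2 + 8·u·v + u - 3]].
At the point, J = [[-36.000, -27.250], [114.000, 90.750]] (det J = -160.500).
Solving J·Δ = −F gives Δ = (-3.972, 2.981).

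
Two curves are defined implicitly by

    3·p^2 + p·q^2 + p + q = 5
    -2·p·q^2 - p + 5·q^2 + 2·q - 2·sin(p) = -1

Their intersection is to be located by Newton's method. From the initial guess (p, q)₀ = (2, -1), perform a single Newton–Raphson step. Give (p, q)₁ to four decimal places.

At (2, -1): F = (10.0000, -3.818595).
Jacobian J = [[6·p + q^2 + 1, 2·p·q + 1], [-2·q^2 - 2·cos(p) - 1, -4·p·q + 10·q + 2]].
At the point, J = [[14.0000, -3.0000], [-2.167706, 0.0000]] (det J = -6.503119).
Solving J·Δ = −F gives Δ = (-1.7616, -4.8874).
Then the next iterate is (p, q)₁ = (0.2384, -5.8874).

(0.2384, -5.8874)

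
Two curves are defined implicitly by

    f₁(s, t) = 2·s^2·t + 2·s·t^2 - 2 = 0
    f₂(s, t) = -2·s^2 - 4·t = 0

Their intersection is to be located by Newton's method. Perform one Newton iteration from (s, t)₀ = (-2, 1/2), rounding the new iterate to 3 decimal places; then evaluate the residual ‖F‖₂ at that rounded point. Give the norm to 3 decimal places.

8.246

At (-2, 1/2): F = (1.000, -10.000).
Jacobian J = [[4·s·t + 2·t^2, 2·s^2 + 4·s·t], [-4·s, -4]].
At the point, J = [[-3.500, 4.000], [8.000, -4.000]] (det J = -18.000).
Solving J·Δ = −F gives Δ = (2.000, 1.500).
Then the next iterate is (s, t)₁ = (0.000, 2.000).
Re-evaluating at (0.000, 2.000): F = (-2.000, -8.000), so ‖F‖₂ = 8.246.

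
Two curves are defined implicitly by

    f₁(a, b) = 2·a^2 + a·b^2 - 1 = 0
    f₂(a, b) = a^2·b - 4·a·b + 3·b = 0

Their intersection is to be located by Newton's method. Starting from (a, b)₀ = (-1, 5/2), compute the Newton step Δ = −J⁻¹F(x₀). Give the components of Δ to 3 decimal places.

(1.018, -0.592)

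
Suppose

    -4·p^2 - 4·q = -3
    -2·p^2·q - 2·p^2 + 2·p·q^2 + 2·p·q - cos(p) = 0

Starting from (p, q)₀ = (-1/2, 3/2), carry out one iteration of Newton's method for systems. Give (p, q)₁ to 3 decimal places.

At (-1/2, 3/2): F = (-4.000, -5.87758).
Jacobian J = [[-8·p, -4], [-4·p·q - 4·p + 2·q^2 + 2·q + sin(p), -2·p^2 + 4·p·q + 2·p]].
At the point, J = [[4.000, -4.000], [12.02057, -4.500]] (det J = 30.08230).
Solving J·Δ = −F gives Δ = (0.183, -0.817).
Then the next iterate is (p, q)₁ = (-0.317, 0.683).

(-0.317, 0.683)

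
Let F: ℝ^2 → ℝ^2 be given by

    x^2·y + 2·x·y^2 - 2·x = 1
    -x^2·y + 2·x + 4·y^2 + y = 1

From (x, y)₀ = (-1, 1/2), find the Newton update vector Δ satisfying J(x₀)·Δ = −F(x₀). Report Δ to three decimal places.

At (-1, 1/2): F = (1.000, -2.000).
Jacobian J = [[2·x·y + 2·y^2 - 2, x^2 + 4·x·y], [-2·x·y + 2, -x^2 + 8·y + 1]].
At the point, J = [[-2.500, -1.000], [3.000, 4.000]] (det J = -7.000).
Solving J·Δ = −F gives Δ = (0.286, 0.286).

(0.286, 0.286)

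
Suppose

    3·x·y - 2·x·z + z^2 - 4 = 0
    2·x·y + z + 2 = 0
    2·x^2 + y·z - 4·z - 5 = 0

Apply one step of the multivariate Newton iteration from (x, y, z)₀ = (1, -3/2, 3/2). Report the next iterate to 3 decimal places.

(-1.591, -3.411, -2.951)

At (1, -3/2, 3/2): F = (-9.250, 0.500, -11.250).
Jacobian J = [[3·y - 2·z, 3·x, -2·x + 2·z], [2·y, 2·x, 1], [4·x, z, y - 4]].
At the point, J = [[-7.500, 3.000, 1.000], [-3.000, 2.000, 1.000], [4.000, 1.500, -5.500]] (det J = 43.750).
Solving J·Δ = −F gives Δ = (-2.591, -1.911, -4.451).
Then the next iterate is (x, y, z)₁ = (-1.591, -3.411, -2.951).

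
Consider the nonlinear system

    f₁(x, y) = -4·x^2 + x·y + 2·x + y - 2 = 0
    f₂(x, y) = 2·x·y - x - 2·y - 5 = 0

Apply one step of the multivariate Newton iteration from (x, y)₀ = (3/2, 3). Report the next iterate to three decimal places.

(1.923, 4.385)

At (3/2, 3): F = (-0.500, -3.500).
Jacobian J = [[-8·x + y + 2, x + 1], [2·y - 1, 2·x - 2]].
At the point, J = [[-7.000, 2.500], [5.000, 1.000]] (det J = -19.500).
Solving J·Δ = −F gives Δ = (0.423, 1.385).
Then the next iterate is (x, y)₁ = (1.923, 4.385).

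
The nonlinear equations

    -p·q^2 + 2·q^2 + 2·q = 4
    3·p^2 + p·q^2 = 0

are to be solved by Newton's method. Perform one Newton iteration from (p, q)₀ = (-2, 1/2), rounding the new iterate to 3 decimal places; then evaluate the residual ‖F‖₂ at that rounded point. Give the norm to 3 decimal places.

At (-2, 1/2): F = (-2.000, 11.500).
Jacobian J = [[-q^2, -2·p·q + 4·q + 2], [6·p + q^2, 2·p·q]].
At the point, J = [[-0.250, 6.000], [-11.750, -2.000]] (det J = 71.000).
Solving J·Δ = −F gives Δ = (0.915, 0.371).
Then the next iterate is (p, q)₁ = (-1.085, 0.871).
Re-evaluating at (-1.085, 0.871): F = (0.08241, 2.70855), so ‖F‖₂ = 2.710.

2.710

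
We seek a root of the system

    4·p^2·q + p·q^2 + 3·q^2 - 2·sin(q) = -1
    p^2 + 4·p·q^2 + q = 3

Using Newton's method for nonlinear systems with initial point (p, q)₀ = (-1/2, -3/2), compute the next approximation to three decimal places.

(-0.425, -0.335)

At (-1/2, -3/2): F = (7.11999, -8.750).
Jacobian J = [[8·p·q + q^2, 4·p^2 + 2·p·q + 6·q - 2·cos(q)], [2·p + 4·q^2, 8·p·q + 1]].
At the point, J = [[8.250, -6.64147], [8.000, 7.000]] (det J = 110.88180).
Solving J·Δ = −F gives Δ = (0.075, 1.165).
Then the next iterate is (p, q)₁ = (-0.425, -0.335).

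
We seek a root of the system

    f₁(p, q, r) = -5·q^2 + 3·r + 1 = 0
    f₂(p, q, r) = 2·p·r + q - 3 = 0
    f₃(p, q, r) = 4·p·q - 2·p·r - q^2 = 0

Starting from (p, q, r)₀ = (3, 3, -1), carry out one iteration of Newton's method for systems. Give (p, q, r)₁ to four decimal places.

At (3, 3, -1): F = (-47.0000, -6.0000, 33.0000).
Jacobian J = [[0, -10·q, 3], [2·r, 1, 2·p], [4·q - 2·r, 4·p - 2·q, -2·p]].
At the point, J = [[0.0000, -30.0000, 3.0000], [-2.0000, 1.0000, 6.0000], [14.0000, 6.0000, -6.0000]] (det J = -2238.0000).
Solving J·Δ = −F gives Δ = (-1.3820, -1.4879, 0.7873).
Then the next iterate is (p, q, r)₁ = (1.6180, 1.5121, -0.2127).

(1.6180, 1.5121, -0.2127)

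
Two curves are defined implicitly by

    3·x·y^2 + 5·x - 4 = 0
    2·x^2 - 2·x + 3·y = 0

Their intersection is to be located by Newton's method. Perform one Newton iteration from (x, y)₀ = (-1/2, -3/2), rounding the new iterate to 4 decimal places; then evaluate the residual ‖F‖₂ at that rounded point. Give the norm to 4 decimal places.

At (-1/2, -3/2): F = (-9.8750, -3.0000).
Jacobian J = [[3·y^2 + 5, 6·x·y], [4·x - 2, 3]].
At the point, J = [[11.7500, 4.5000], [-4.0000, 3.0000]] (det J = 53.2500).
Solving J·Δ = −F gives Δ = (0.3028, 1.4038).
Then the next iterate is (x, y)₁ = (-0.1972, -0.0962).
Re-evaluating at (-0.1972, -0.0962): F = (-4.991475, 0.183576), so ‖F‖₂ = 4.9948.

4.9948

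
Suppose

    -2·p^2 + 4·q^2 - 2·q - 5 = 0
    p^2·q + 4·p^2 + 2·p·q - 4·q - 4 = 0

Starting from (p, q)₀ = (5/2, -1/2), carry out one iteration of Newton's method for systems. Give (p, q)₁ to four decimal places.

(2.8066, -3.5943)

At (5/2, -1/2): F = (-15.5000, 17.3750).
Jacobian J = [[-4·p, 8·q - 2], [2·p·q + 8·p + 2·q, p^2 + 2·p - 4]].
At the point, J = [[-10.0000, -6.0000], [16.5000, 7.2500]] (det J = 26.5000).
Solving J·Δ = −F gives Δ = (0.3066, -3.0943).
Then the next iterate is (p, q)₁ = (2.8066, -3.5943).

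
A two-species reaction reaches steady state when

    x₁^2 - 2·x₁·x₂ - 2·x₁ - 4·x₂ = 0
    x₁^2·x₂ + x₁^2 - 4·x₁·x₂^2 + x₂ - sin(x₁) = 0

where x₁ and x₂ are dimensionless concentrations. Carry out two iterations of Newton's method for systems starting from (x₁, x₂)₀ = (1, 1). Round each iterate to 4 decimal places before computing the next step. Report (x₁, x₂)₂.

(-1.1792, 0.7741)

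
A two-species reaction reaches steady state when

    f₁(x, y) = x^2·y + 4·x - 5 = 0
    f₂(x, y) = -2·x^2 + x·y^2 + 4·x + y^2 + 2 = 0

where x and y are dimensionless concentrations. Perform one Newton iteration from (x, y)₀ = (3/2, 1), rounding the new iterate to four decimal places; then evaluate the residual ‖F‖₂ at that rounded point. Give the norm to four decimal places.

3.7582

At (3/2, 1): F = (3.2500, 6.0000).
Jacobian J = [[2·x·y + 4, x^2], [-4·x + y^2 + 4, 2·x·y + 2·y]].
At the point, J = [[7.0000, 2.2500], [-1.0000, 5.0000]] (det J = 37.2500).
Solving J·Δ = −F gives Δ = (-0.0738, -1.2148).
Then the next iterate is (x, y)₁ = (1.4262, -0.2148).
Re-evaluating at (1.4262, -0.2148): F = (0.267887, 3.748650), so ‖F‖₂ = 3.7582.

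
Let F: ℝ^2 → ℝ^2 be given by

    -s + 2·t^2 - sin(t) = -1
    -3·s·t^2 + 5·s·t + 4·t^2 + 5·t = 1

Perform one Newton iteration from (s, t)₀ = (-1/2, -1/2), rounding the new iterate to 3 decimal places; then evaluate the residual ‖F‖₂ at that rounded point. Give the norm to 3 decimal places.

At (-1/2, -1/2): F = (2.47943, -0.875).
Jacobian J = [[-1, 4·t - cos(t)], [-3·t^2 + 5·t, -6·s·t + 5·s + 8·t + 5]].
At the point, J = [[-1.000, -2.87758], [-3.250, -3.000]] (det J = -6.35214).
Solving J·Δ = −F gives Δ = (-1.567, 1.406).
Then the next iterate is (s, t)₁ = (-2.067, 0.906).
Re-evaluating at (-2.067, 0.906): F = (3.92163, 2.53984), so ‖F‖₂ = 4.672.

4.672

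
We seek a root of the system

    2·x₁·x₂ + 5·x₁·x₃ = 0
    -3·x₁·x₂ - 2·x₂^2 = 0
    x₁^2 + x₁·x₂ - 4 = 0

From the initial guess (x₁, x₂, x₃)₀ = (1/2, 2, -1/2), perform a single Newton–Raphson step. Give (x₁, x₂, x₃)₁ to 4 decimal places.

(1.7402, 0.0588, -0.7676)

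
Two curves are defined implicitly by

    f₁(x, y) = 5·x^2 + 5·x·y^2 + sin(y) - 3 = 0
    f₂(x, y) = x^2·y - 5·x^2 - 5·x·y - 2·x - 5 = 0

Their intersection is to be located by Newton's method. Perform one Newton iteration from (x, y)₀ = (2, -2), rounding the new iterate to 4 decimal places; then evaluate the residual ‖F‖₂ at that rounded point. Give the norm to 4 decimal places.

At (2, -2): F = (56.090703, -17.0000).
Jacobian J = [[10·x + 5·y^2, 10·x·y + cos(y)], [2·x·y - 10·x - 5·y - 2, x^2 - 5·x]].
At the point, J = [[40.0000, -40.416147], [-20.0000, -6.0000]] (det J = -1048.322937).
Solving J·Δ = −F gives Δ = (-0.9764, 0.4214).
Then the next iterate is (x, y)₁ = (1.0236, -1.5786).
Re-evaluating at (1.0236, -1.5786): F = (13.992758, -5.860699), so ‖F‖₂ = 15.1705.

15.1705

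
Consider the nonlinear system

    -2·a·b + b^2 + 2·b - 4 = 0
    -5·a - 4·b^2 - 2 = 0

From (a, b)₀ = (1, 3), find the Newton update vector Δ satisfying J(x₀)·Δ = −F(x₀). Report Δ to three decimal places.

(-0.793, -1.626)

At (1, 3): F = (5.000, -43.000).
Jacobian J = [[-2·b, -2·a + 2·b + 2], [-5, -8·b]].
At the point, J = [[-6.000, 6.000], [-5.000, -24.000]] (det J = 174.000).
Solving J·Δ = −F gives Δ = (-0.793, -1.626).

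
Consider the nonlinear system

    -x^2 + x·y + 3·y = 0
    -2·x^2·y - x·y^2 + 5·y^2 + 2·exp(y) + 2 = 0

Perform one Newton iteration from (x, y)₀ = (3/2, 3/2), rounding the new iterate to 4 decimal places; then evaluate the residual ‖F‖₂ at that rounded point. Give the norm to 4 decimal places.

4.5656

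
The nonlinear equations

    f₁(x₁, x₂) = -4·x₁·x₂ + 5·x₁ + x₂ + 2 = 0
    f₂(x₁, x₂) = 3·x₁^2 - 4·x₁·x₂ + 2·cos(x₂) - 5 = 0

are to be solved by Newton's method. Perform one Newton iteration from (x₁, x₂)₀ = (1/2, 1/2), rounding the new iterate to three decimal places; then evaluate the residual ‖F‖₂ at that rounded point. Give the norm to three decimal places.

15.525

At (1/2, 1/2): F = (4.000, -3.49483).
Jacobian J = [[-4·x₂ + 5, -4·x₁ + 1], [6·x₁ - 4·x₂, -4·x₁ - 2·sin(x₂)]].
At the point, J = [[3.000, -1.000], [1.000, -2.95885]] (det J = -7.87655).
Solving J·Δ = −F gives Δ = (-1.946, -1.839).
Then the next iterate is (x₁, x₂)₁ = (-1.446, -1.339).
Re-evaluating at (-1.446, -1.339): F = (-14.31378, -6.01258), so ‖F‖₂ = 15.525.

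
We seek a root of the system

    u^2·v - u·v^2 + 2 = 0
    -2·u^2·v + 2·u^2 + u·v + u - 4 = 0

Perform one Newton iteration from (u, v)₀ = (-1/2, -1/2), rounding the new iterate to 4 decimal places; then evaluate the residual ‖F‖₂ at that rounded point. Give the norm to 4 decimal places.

173.8701

At (-1/2, -1/2): F = (2.0000, -3.5000).
Jacobian J = [[2·u·v - v^2, u^2 - 2·u·v], [-4·u·v + 4·u + v + 1, -2·u^2 + u]].
At the point, J = [[0.2500, -0.2500], [-2.5000, -1.0000]] (det J = -0.8750).
Solving J·Δ = −F gives Δ = (-3.2857, 4.7143).
Then the next iterate is (u, v)₁ = (-3.7857, 4.2143).
Re-evaluating at (-3.7857, 4.2143): F = (129.632604, -115.871414), so ‖F‖₂ = 173.8701.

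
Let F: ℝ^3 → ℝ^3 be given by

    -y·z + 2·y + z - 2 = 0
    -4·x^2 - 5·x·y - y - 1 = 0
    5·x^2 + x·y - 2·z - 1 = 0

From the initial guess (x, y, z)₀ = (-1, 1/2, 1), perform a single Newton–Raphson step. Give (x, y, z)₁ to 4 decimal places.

At (-1, 1/2, 1): F = (-0.5000, -3.0000, 1.5000).
Jacobian J = [[0, -z + 2, -y + 1], [-8·x - 5·y, -5·x - 1, 0], [10·x + y, x, -2]].
At the point, J = [[0.0000, 1.0000, 0.5000], [5.5000, 4.0000, 0.0000], [-9.5000, -1.0000, -2.0000]] (det J = 27.2500).
Solving J·Δ = −F gives Δ = (0.1284, 0.5734, -0.1468).
Then the next iterate is (x, y, z)₁ = (-0.8716, 1.0734, 0.8532).

(-0.8716, 1.0734, 0.8532)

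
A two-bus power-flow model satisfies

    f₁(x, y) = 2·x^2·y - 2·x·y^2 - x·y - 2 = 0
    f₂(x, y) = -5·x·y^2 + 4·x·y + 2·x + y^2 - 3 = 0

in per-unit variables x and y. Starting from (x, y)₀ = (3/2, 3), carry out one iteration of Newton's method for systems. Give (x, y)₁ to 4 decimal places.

(1.6434, 1.6380)

At (3/2, 3): F = (-20.0000, -40.5000).
Jacobian J = [[4·x·y - 2·y^2 - y, 2·x^2 - 4·x·y - x], [-5·y^2 + 4·y + 2, -10·x·y + 4·x + 2·y]].
At the point, J = [[-3.0000, -15.0000], [-31.0000, -33.0000]] (det J = -366.0000).
Solving J·Δ = −F gives Δ = (0.1434, -1.3620).
Then the next iterate is (x, y)₁ = (1.6434, 1.6380).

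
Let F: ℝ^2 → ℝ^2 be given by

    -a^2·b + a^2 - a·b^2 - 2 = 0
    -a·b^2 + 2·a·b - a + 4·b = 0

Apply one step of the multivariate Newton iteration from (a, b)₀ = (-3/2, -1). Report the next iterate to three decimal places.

(-1.143, -0.714)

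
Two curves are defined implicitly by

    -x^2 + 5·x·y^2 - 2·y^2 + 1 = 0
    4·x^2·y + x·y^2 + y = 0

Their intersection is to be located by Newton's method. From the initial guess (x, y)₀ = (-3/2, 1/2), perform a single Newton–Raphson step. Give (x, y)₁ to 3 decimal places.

(-0.791, 0.436)

At (-3/2, 1/2): F = (-3.625, 4.625).
Jacobian J = [[-2·x + 5·y^2, 10·x·y - 4·y], [8·x·y + y^2, 4·x^2 + 2·x·y + 1]].
At the point, J = [[4.250, -9.500], [-5.750, 8.500]] (det J = -18.500).
Solving J·Δ = −F gives Δ = (0.709, -0.064).
Then the next iterate is (x, y)₁ = (-0.791, 0.436).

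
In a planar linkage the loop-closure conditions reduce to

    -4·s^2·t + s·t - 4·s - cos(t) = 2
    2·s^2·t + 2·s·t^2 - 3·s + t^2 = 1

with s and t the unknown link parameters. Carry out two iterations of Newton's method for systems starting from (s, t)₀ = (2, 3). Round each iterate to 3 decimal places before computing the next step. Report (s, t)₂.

(0.547, 1.806)

At (2, 3): F = (-51.01001, 62.000).
Jacobian J = [[-8·s·t + t - 4, -4·s^2 + s + sin(t)], [4·s·t + 2·t^2 - 3, 2·s^2 + 4·s·t + 2·t]].
At the point, J = [[-49.000, -13.85888], [39.000, 38.000]] (det J = -1321.50368).
Solving J·Δ = −F gives Δ = (-0.817, -0.793).
Then the next iterate is (s, t)₁ = (1.183, 2.207).
Round to (1.183, 2.207) and repeat: F = (-15.88166, 18.02362), J = [[-22.68005, -3.61060], [17.18522, 17.65650]].
Δ = (-0.636, -0.401), so (s, t)₂ = (0.547, 1.806).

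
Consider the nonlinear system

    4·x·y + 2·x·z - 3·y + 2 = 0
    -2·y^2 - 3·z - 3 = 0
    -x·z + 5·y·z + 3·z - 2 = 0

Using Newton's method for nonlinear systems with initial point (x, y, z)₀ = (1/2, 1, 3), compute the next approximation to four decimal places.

At (1/2, 1, 3): F = (4.0000, -14.0000, 20.5000).
Jacobian J = [[4·y + 2·z, 4·x - 3, 2·x], [0, -4·y, -3], [-z, 5·z, -x + 5·y + 3]].
At the point, J = [[10.0000, -1.0000, 1.0000], [0.0000, -4.0000, -3.0000], [-3.0000, 15.0000, 7.5000]] (det J = 129.0000).
Solving J·Δ = −F gives Δ = (0.8643, 3.4186, -9.2248).
Then the next iterate is (x, y, z)₁ = (1.3643, 4.4186, -6.2248).

(1.3643, 4.4186, -6.2248)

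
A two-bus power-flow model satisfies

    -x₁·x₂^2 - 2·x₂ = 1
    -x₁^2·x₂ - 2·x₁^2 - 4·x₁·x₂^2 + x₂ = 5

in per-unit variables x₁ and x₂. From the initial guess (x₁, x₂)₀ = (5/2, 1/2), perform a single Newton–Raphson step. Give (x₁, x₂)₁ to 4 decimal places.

At (5/2, 1/2): F = (-2.6250, -22.6250).
Jacobian J = [[-x₂^2, -2·x₁·x₂ - 2], [-2·x₁·x₂ - 4·x₁ - 4·x₂^2, -x₁^2 - 8·x₁·x₂ + 1]].
At the point, J = [[-0.2500, -4.5000], [-13.5000, -15.2500]] (det J = -56.9375).
Solving J·Δ = −F gives Δ = (-1.0851, -0.5231).
Then the next iterate is (x₁, x₂)₁ = (1.4149, -0.0231).

(1.4149, -0.0231)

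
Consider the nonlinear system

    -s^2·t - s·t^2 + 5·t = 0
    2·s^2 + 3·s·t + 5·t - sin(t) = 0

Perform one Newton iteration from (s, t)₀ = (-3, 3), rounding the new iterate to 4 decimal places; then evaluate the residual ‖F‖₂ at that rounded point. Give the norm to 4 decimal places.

26.4294

At (-3, 3): F = (15.0000, 5.858880).
Jacobian J = [[-2·s·t - t^2, -s^2 - 2·s·t + 5], [4·s + 3·t, 3·s - cos(t) + 5]].
At the point, J = [[9.0000, 14.0000], [-3.0000, -3.010008]] (det J = 14.909932).
Solving J·Δ = −F gives Δ = (8.5295, -6.5547).
Then the next iterate is (s, t)₁ = (5.5295, -3.5547).
Re-evaluating at (5.5295, -3.5547): F = (21.042603, -15.991358), so ‖F‖₂ = 26.4294.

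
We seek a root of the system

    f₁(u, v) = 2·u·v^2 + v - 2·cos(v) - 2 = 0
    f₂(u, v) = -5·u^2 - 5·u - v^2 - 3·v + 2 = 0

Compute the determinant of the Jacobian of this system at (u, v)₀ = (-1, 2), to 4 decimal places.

J = [[2·v^2, 4·u·v + 2·sin(v) + 1], [-10·u - 5, -2·v - 3]].
At the point, J = [[8.0000, -5.181405], [5.0000, -7.0000]].
det J = -30.0930.

-30.0930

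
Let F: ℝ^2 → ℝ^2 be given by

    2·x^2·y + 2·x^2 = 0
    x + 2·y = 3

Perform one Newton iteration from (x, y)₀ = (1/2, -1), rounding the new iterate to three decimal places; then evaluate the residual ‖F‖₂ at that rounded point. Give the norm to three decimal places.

0.000

At (1/2, -1): F = (0.000, -4.500).
Jacobian J = [[4·x·y + 4·x, 2·x^2], [1, 2]].
At the point, J = [[0.000, 0.500], [1.000, 2.000]] (det J = -0.500).
Solving J·Δ = −F gives Δ = (4.500, 0.000).
Then the next iterate is (x, y)₁ = (5.000, -1.000).
Re-evaluating at (5.000, -1.000): F = (0.000, 0.000), so ‖F‖₂ = 0.000.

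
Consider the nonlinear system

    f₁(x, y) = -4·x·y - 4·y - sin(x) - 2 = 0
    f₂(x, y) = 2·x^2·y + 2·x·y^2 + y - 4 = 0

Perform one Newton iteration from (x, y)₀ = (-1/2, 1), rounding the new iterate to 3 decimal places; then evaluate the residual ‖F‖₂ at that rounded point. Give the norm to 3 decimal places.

97.226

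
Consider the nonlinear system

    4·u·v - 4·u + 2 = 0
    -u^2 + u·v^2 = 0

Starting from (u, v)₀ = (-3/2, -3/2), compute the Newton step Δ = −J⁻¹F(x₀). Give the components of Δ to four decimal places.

At (-3/2, -3/2): F = (17.0000, -5.6250).
Jacobian J = [[4·v - 4, 4·u], [-2·u + v^2, 2·u·v]].
At the point, J = [[-10.0000, -6.0000], [5.2500, 4.5000]] (det J = -13.5000).
Solving J·Δ = −F gives Δ = (3.1667, -2.4444).

(3.1667, -2.4444)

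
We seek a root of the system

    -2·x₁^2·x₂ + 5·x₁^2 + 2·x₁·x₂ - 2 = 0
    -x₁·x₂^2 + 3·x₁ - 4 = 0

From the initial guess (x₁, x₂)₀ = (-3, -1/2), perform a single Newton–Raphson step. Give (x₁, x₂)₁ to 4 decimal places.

(-0.4068, -2.2062)

At (-3, -1/2): F = (55.0000, -12.2500).
Jacobian J = [[-4·x₁·x₂ + 10·x₁ + 2·x₂, -2·x₁^2 + 2·x₁], [-x₂^2 + 3, -2·x₁·x₂]].
At the point, J = [[-37.0000, -24.0000], [2.7500, -3.0000]] (det J = 177.0000).
Solving J·Δ = −F gives Δ = (2.5932, -1.7062).
Then the next iterate is (x₁, x₂)₁ = (-0.4068, -2.2062).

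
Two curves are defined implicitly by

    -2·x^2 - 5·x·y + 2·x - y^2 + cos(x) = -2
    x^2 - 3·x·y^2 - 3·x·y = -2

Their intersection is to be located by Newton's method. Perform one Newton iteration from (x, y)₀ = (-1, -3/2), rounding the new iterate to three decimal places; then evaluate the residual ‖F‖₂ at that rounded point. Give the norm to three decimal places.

At (-1, -3/2): F = (-11.20970, 5.250).
Jacobian J = [[-4·x - 5·y - sin(x) + 2, -5·x - 2·y], [2·x - 3·y^2 - 3·y, -6·x·y - 3·x]].
At the point, J = [[14.34147, 8.000], [-4.250, -6.000]] (det J = -52.04883).
Solving J·Δ = −F gives Δ = (0.485, 0.531).
Then the next iterate is (x, y)₁ = (-0.515, -0.969).
Re-evaluating at (-0.515, -0.969): F = (-2.12429, 2.21881), so ‖F‖₂ = 3.072.

3.072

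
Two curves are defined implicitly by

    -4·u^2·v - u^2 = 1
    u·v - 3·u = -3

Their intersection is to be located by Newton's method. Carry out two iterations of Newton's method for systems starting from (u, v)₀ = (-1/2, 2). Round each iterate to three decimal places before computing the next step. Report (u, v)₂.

(0.528, -4.860)

At (-1/2, 2): F = (-3.250, 3.500).
Jacobian J = [[-8·u·v - 2·u, -4·u^2], [v - 3, u]].
At the point, J = [[9.000, -1.000], [-1.000, -0.500]] (det J = -5.500).
Solving J·Δ = −F gives Δ = (0.932, 5.136).
Then the next iterate is (u, v)₁ = (0.432, 7.136).
Round to (0.432, 7.136) and repeat: F = (-6.51362, 4.78675), J = [[-25.52602, -0.74650], [4.136, 0.432]].
Δ = (0.096, -11.996), so (u, v)₂ = (0.528, -4.860).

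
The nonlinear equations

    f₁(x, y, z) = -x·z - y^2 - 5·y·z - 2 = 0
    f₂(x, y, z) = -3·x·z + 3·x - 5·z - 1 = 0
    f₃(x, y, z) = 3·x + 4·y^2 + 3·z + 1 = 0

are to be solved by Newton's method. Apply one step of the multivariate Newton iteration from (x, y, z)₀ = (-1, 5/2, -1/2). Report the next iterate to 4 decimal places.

(-0.3014, 1.3094, -0.4282)

At (-1, 5/2, -1/2): F = (-2.5000, -3.0000, 21.5000).
Jacobian J = [[-z, -2·y - 5·z, -x - 5·y], [-3·z + 3, 0, -3·x - 5], [3, 8·y, 3]].
At the point, J = [[0.5000, -2.5000, -11.5000], [4.5000, 0.0000, -2.0000], [3.0000, 20.0000, 3.0000]] (det J = -966.2500).
Solving J·Δ = −F gives Δ = (0.6986, -1.1906, 0.0718).
Then the next iterate is (x, y, z)₁ = (-0.3014, 1.3094, -0.4282).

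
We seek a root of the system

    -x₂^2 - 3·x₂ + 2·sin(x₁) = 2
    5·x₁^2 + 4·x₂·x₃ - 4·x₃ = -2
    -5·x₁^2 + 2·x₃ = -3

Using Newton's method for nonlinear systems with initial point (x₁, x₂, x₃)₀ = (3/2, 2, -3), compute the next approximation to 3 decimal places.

(0.452, 0.550, -3.734)

At (3/2, 2, -3): F = (-10.00501, 1.250, -14.250).
Jacobian J = [[2·cos(x₁), -2·x₂ - 3, 0], [10·x₁, 4·x₃, 4·x₂ - 4], [-10·x₁, 0, 2]].
At the point, J = [[0.14147, -7.000, 0.000], [15.000, -12.000, 4.000], [-15.000, 0.000, 2.000]] (det J = 626.60461).
Solving J·Δ = −F gives Δ = (-1.048, -1.450, -0.734).
Then the next iterate is (x₁, x₂, x₃)₁ = (0.452, 0.550, -3.734).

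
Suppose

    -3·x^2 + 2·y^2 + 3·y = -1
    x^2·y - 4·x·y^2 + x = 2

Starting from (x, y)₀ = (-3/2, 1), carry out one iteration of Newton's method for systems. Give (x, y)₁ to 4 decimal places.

At (-3/2, 1): F = (-0.7500, 4.7500).
Jacobian J = [[-6·x, 4·y + 3], [2·x·y - 4·y^2 + 1, x^2 - 8·x·y]].
At the point, J = [[9.0000, 7.0000], [-6.0000, 14.2500]] (det J = 170.2500).
Solving J·Δ = −F gives Δ = (0.2581, -0.2247).
Then the next iterate is (x, y)₁ = (-1.2419, 0.7753).

(-1.2419, 0.7753)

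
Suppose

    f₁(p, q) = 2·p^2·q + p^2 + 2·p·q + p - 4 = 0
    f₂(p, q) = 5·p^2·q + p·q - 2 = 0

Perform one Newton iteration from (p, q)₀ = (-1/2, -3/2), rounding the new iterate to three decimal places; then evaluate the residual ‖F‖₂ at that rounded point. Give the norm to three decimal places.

53.713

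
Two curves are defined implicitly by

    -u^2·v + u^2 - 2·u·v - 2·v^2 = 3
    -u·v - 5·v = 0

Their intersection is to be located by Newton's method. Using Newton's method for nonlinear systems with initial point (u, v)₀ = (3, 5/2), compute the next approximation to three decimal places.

(5.990, -0.934)

At (3, 5/2): F = (-44.000, -20.000).
Jacobian J = [[-2·u·v + 2·u - 2·v, -u^2 - 2·u - 4·v], [-v, -u - 5]].
At the point, J = [[-14.000, -25.000], [-2.500, -8.000]] (det J = 49.500).
Solving J·Δ = −F gives Δ = (2.990, -3.434).
Then the next iterate is (u, v)₁ = (5.990, -0.934).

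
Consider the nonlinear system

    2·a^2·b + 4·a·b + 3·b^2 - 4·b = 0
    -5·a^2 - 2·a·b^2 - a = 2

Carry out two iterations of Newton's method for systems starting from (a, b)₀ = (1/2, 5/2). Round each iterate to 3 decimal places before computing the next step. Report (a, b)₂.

(-0.203, 1.692)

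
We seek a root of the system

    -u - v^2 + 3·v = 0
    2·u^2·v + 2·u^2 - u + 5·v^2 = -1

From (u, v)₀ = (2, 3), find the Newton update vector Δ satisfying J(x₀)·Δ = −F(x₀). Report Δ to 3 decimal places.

At (2, 3): F = (-2.000, 76.000).
Jacobian J = [[-1, -2·v + 3], [4·u·v + 4·u - 1, 2·u^2 + 10·v]].
At the point, J = [[-1.000, -3.000], [31.000, 38.000]] (det J = 55.000).
Solving J·Δ = −F gives Δ = (-2.764, 0.255).

(-2.764, 0.255)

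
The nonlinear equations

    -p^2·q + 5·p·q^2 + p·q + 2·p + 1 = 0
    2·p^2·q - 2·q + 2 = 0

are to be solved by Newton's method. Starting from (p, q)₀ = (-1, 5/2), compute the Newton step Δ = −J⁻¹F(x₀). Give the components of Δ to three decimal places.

(0.200, -1.078)

At (-1, 5/2): F = (-37.250, 2.000).
Jacobian J = [[-2·p·q + 5·q^2 + q + 2, -p^2 + 10·p·q + p], [4·p·q, 2·p^2 - 2]].
At the point, J = [[40.750, -27.000], [-10.000, 0.000]] (det J = -270.000).
Solving J·Δ = −F gives Δ = (0.200, -1.078).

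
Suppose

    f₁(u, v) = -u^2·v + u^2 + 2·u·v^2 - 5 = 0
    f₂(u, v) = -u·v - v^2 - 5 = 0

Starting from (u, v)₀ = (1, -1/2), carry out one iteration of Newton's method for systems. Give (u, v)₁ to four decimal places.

(10.5000, 9.5833)

At (1, -1/2): F = (-3.0000, -4.7500).
Jacobian J = [[-2·u·v + 2·u + 2·v^2, -u^2 + 4·u·v], [-v, -u - 2·v]].
At the point, J = [[3.5000, -3.0000], [0.5000, 0.0000]] (det J = 1.5000).
Solving J·Δ = −F gives Δ = (9.5000, 10.0833).
Then the next iterate is (u, v)₁ = (10.5000, 9.5833).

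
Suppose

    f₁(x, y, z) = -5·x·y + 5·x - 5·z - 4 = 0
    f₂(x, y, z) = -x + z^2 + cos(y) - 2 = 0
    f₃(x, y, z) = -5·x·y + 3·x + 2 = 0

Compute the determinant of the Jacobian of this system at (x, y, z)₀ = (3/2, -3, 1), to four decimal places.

5.2008

J = [[-5·y + 5, -5·x, -5], [-1, -sin(y), 2·z], [-5·y + 3, -5·x, 0]].
At the point, J = [[20.0000, -7.5000, -5.0000], [-1.0000, 0.141120, 2.0000], [18.0000, -7.5000, 0.0000]].
det J = 5.2008.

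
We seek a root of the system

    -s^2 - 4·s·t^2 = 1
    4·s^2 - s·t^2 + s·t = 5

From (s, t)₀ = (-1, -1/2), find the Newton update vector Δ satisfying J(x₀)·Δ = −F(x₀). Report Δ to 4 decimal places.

(0.0270, -0.2432)

At (-1, -1/2): F = (-1.0000, -0.2500).
Jacobian J = [[-2·s - 4·t^2, -8·s·t], [8·s - t^2 + t, -2·s·t + s]].
At the point, J = [[1.0000, -4.0000], [-8.7500, -2.0000]] (det J = -37.0000).
Solving J·Δ = −F gives Δ = (0.0270, -0.2432).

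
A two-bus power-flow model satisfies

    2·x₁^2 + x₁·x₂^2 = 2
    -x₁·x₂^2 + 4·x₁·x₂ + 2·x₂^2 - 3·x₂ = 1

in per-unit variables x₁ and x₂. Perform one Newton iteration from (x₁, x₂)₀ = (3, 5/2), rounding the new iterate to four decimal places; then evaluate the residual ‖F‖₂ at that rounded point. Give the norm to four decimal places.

652.3791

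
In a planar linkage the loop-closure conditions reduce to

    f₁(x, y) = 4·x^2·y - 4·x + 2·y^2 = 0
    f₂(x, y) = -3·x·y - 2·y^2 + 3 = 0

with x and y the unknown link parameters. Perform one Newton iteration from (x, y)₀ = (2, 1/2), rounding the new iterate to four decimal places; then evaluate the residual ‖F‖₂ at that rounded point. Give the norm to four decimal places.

2.9422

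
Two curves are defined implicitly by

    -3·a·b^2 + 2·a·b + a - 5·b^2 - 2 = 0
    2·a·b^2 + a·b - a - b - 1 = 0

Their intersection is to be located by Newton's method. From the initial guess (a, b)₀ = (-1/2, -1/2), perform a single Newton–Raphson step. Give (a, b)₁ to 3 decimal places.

(-1.000, 0.500)

At (-1/2, -1/2): F = (-2.875, 0.000).
Jacobian J = [[-3·b^2 + 2·b + 1, -6·a·b + 2·a - 10·b], [2·b^2 + b - 1, 4·a·b + a - 1]].
At the point, J = [[-0.750, 2.500], [-1.000, -0.500]] (det J = 2.875).
Solving J·Δ = −F gives Δ = (-0.500, 1.000).
Then the next iterate is (a, b)₁ = (-1.000, 0.500).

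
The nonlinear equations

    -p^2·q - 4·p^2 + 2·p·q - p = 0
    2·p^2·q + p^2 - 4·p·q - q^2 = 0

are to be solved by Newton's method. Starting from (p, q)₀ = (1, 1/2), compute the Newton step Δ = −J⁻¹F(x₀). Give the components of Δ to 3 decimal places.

At (1, 1/2): F = (-4.500, -0.250).
Jacobian J = [[-2·p·q - 8·p + 2·q - 1, -p^2 + 2·p], [4·p·q + 2·p - 4·q, 2·p^2 - 4·p - 2·q]].
At the point, J = [[-9.000, 1.000], [2.000, -3.000]] (det J = 25.000).
Solving J·Δ = −F gives Δ = (-0.550, -0.450).

(-0.550, -0.450)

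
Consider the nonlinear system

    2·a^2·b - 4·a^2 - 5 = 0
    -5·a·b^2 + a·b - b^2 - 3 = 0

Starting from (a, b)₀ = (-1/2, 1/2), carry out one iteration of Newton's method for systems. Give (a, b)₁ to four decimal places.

(0.7778, 4.3333)

At (-1/2, 1/2): F = (-5.7500, -2.8750).
Jacobian J = [[4·a·b - 8·a, 2·a^2], [-5·b^2 + b, -10·a·b + a - 2·b]].
At the point, J = [[3.0000, 0.5000], [-0.7500, 1.0000]] (det J = 3.3750).
Solving J·Δ = −F gives Δ = (1.2778, 3.8333).
Then the next iterate is (a, b)₁ = (0.7778, 4.3333).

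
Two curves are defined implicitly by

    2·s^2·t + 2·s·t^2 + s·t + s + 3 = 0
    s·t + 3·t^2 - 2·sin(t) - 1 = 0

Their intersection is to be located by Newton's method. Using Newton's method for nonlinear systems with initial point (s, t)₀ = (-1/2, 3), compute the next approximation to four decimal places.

(-0.5567, 1.7655)

At (-1/2, 3): F = (-6.5000, 24.217760).
Jacobian J = [[4·s·t + 2·t^2 + t + 1, 2·s^2 + 4·s·t + s], [t, s + 6·t - 2·cos(t)]].
At the point, J = [[16.0000, -6.0000], [3.0000, 19.479985]] (det J = 329.679760).
Solving J·Δ = −F gives Δ = (-0.0567, -1.2345).
Then the next iterate is (s, t)₁ = (-0.5567, 1.7655).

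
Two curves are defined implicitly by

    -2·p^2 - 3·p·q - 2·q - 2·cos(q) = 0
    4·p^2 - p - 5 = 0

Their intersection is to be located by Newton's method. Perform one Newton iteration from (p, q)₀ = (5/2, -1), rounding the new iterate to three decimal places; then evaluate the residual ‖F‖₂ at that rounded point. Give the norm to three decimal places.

At (5/2, -1): F = (-4.08060, 17.500).
Jacobian J = [[-4·p - 3·q, -3·p + 2·sin(q) - 2], [8·p - 1, 0]].
At the point, J = [[-7.000, -11.18294], [19.000, 0.000]] (det J = 212.47590).
Solving J·Δ = −F gives Δ = (-0.921, 0.212).
Then the next iterate is (p, q)₁ = (1.579, -0.788).
Re-evaluating at (1.579, -0.788): F = (-1.08826, 3.39396), so ‖F‖₂ = 3.564.

3.564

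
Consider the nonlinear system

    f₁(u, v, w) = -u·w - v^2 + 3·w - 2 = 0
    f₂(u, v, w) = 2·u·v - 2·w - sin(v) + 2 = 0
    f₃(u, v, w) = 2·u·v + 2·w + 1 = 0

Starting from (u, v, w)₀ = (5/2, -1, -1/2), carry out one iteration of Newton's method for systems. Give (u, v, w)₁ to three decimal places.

(3.648, 0.136, 0.307)

At (5/2, -1, -1/2): F = (-3.250, -1.15853, -5.000).
Jacobian J = [[-w, -2·v, -u + 3], [2·v, 2·u - cos(v), -2], [2·v, 2·u, 2]].
At the point, J = [[0.500, 2.000, 0.500], [-2.000, 4.45970, -2.000], [-2.000, 5.000, 2.000]] (det J = 24.91940).
Solving J·Δ = −F gives Δ = (1.148, 1.136, 0.807).
Then the next iterate is (u, v, w)₁ = (3.648, 0.136, 0.307).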